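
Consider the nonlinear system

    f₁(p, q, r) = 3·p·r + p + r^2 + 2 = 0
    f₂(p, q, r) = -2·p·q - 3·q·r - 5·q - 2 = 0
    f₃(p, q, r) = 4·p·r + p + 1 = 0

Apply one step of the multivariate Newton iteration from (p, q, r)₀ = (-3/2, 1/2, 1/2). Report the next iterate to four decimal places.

(-2.2222, 0.0397, -0.4444)

At (-3/2, 1/2, 1/2): F = (-1.5000, -3.7500, -3.5000).
Jacobian J = [[3·r + 1, 0, 3·p + 2·r], [-2·q, -2·p - 3·r - 5, -3·q], [4·r + 1, 0, 4·p]].
At the point, J = [[2.5000, 0.0000, -3.5000], [-1.0000, -3.5000, -1.5000], [3.0000, 0.0000, -6.0000]] (det J = 15.7500).
Solving J·Δ = −F gives Δ = (-0.7222, -0.4603, -0.9444).
Then the next iterate is (p, q, r)₁ = (-2.2222, 0.0397, -0.4444).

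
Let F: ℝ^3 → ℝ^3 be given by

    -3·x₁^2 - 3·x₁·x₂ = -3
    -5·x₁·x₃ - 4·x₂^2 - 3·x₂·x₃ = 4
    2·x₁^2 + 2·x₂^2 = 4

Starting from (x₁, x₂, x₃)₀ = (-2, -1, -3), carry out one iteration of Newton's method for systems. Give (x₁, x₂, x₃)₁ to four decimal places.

At (-2, -1, -3): F = (-15.0000, -47.0000, 6.0000).
Jacobian J = [[-6·x₁ - 3·x₂, -3·x₁, 0], [-5·x₃, -8·x₂ - 3·x₃, -5·x₁ - 3·x₂], [4·x₁, 4·x₂, 0]].
At the point, J = [[15.0000, 6.0000, 0.0000], [15.0000, 17.0000, 13.0000], [-8.0000, -4.0000, 0.0000]] (det J = 156.0000).
Solving J·Δ = −F gives Δ = (2.0000, -2.5000, 4.5769).
Then the next iterate is (x₁, x₂, x₃)₁ = (0.0000, -3.5000, 1.5769).

(0.0000, -3.5000, 1.5769)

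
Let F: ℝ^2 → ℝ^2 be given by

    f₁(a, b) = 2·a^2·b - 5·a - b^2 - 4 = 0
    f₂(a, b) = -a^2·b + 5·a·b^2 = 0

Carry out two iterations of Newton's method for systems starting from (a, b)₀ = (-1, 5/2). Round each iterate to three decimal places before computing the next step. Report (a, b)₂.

(-0.716, 0.793)

At (-1, 5/2): F = (-0.250, -33.750).
Jacobian J = [[4·a·b - 5, 2·a^2 - 2·b], [-2·a·b + 5·b^2, -a^2 + 10·a·b]].
At the point, J = [[-15.000, -3.000], [36.250, -26.000]] (det J = 498.750).
Solving J·Δ = −F gives Δ = (0.190, -1.033).
Then the next iterate is (a, b)₁ = (-0.810, 1.467).
Round to (-0.810, 1.467) and repeat: F = (-0.17709, -9.67846), J = [[-9.75308, -1.62180], [13.13699, -12.53880]].
Δ = (0.094, -0.674), so (a, b)₂ = (-0.716, 0.793).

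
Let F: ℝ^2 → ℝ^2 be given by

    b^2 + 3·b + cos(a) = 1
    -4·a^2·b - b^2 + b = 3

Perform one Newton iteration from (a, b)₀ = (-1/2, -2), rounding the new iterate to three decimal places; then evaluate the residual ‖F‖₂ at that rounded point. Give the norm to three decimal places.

161.874

At (-1/2, -2): F = (-2.12242, -7.000).
Jacobian J = [[-sin(a), 2·b + 3], [-8·a·b, -4·a^2 - 2·b + 1]].
At the point, J = [[0.47943, -1.000], [-8.000, 4.000]] (det J = -6.08230).
Solving J·Δ = −F gives Δ = (-2.547, -3.343).
Then the next iterate is (a, b)₁ = (-3.047, -5.343).
Re-evaluating at (-3.047, -5.343): F = (10.52312, 161.53147), so ‖F‖₂ = 161.874.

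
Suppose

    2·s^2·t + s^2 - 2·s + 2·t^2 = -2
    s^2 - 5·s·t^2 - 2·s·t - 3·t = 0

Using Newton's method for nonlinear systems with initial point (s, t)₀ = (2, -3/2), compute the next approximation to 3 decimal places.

(1.501, -1.244)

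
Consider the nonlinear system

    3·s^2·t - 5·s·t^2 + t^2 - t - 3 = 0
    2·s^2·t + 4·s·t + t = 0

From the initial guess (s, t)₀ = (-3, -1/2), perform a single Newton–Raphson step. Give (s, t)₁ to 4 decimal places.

(0.4386, -1.9649)

At (-3, -1/2): F = (-12.0000, -3.5000).
Jacobian J = [[6·s·t - 5·t^2, 3·s^2 - 10·s·t + 2·t - 1], [4·s·t + 4·t, 2·s^2 + 4·s + 1]].
At the point, J = [[7.7500, 10.0000], [4.0000, 7.0000]] (det J = 14.2500).
Solving J·Δ = −F gives Δ = (3.4386, -1.4649).
Then the next iterate is (s, t)₁ = (0.4386, -1.9649).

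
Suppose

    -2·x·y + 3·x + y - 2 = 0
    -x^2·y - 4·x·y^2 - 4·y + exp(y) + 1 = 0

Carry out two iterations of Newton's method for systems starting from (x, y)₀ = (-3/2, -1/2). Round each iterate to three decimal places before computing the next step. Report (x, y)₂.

(0.651, 1.162)

At (-3/2, -1/2): F = (-8.500, 6.23153).
Jacobian J = [[-2·y + 3, -2·x + 1], [-2·x·y - 4·y^2, -x^2 - 8·x·y + exp(y) - 4]].
At the point, J = [[4.000, 4.000], [-2.500, -11.64347]] (det J = -36.57388).
Solving J·Δ = −F gives Δ = (2.024, 0.101).
Then the next iterate is (x, y)₁ = (0.524, -0.399).
Round to (0.524, -0.399) and repeat: F = (-0.40885, 3.04286), J = [[3.798, -0.048], [-0.21865, -1.93098]].
Δ = (0.127, 1.561), so (x, y)₂ = (0.651, 1.162).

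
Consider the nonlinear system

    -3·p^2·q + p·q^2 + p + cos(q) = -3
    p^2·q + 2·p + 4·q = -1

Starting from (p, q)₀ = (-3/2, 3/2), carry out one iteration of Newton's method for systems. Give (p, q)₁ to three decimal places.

(-1.713, 0.235)

At (-3/2, 3/2): F = (-11.92926, 7.375).
Jacobian J = [[-6·p·q + q^2 + 1, -3·p^2 + 2·p·q - sin(q)], [2·p·q + 2, p^2 + 4]].
At the point, J = [[16.750, -12.24749], [-2.500, 6.250]] (det J = 74.06876).
Solving J·Δ = −F gives Δ = (-0.213, -1.265).
Then the next iterate is (p, q)₁ = (-1.713, 0.235).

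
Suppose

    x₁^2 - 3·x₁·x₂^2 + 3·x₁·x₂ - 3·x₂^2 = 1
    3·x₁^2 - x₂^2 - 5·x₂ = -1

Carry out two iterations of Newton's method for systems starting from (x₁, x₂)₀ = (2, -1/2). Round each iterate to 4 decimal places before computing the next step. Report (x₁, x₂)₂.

At (2, -1/2): F = (-2.2500, 15.2500).
Jacobian J = [[2·x₁ - 3·x₂^2 + 3·x₂, -6·x₁·x₂ + 3·x₁ - 6·x₂], [6·x₁, -2·x₂ - 5]].
At the point, J = [[1.7500, 15.0000], [12.0000, -4.0000]] (det J = -187.0000).
Solving J·Δ = −F gives Δ = (-1.1751, 0.2871).
Then the next iterate is (x₁, x₂)₁ = (0.8249, -0.2129).
Round to (0.8249, -0.2129) and repeat: F = (-1.094552, 4.060554), J = [[0.875121, 4.805827], [4.9494, -4.5742]].
Δ = (-0.5221, 0.3228), so (x₁, x₂)₂ = (0.3028, 0.1099).

(0.3028, 0.1099)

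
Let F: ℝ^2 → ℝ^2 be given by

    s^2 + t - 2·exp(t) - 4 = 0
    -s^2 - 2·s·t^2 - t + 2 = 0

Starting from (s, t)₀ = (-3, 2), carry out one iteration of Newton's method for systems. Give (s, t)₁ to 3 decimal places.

(-2.832, 1.362)

At (-3, 2): F = (-7.77811, 15.000).
Jacobian J = [[2·s, -2·exp(t) + 1], [-2·s - 2·t^2, -4·s·t - 1]].
At the point, J = [[-6.000, -13.77811], [-2.000, 23.000]] (det J = -165.55622).
Solving J·Δ = −F gives Δ = (0.168, -0.638).
Then the next iterate is (s, t)₁ = (-2.832, 1.362).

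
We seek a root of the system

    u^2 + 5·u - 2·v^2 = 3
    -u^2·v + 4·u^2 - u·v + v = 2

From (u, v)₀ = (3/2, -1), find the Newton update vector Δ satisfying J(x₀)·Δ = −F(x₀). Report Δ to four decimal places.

At (3/2, -1): F = (4.7500, 9.7500).
Jacobian J = [[2·u + 5, -4·v], [-2·u·v + 8·u - v, -u^2 - u + 1]].
At the point, J = [[8.0000, 4.0000], [16.0000, -2.7500]] (det J = -86.0000).
Solving J·Δ = −F gives Δ = (-0.6054, 0.0233).

(-0.6054, 0.0233)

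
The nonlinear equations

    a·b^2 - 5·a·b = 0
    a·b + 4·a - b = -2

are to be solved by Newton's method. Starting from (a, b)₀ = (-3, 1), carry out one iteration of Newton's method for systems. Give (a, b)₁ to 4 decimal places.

(-0.3103, 0.8621)

At (-3, 1): F = (12.0000, -14.0000).
Jacobian J = [[b^2 - 5·b, 2·a·b - 5·a], [b + 4, a - 1]].
At the point, J = [[-4.0000, 9.0000], [5.0000, -4.0000]] (det J = -29.0000).
Solving J·Δ = −F gives Δ = (2.6897, -0.1379).
Then the next iterate is (a, b)₁ = (-0.3103, 0.8621).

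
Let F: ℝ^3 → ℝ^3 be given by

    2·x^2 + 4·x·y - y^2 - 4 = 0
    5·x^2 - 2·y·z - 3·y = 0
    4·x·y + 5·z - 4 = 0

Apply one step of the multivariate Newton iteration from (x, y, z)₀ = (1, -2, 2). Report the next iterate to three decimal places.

At (1, -2, 2): F = (-14.000, 19.000, -2.000).
Jacobian J = [[4·x + 4·y, 4·x - 2·y, 0], [10·x, -2·z - 3, -2·y], [4·y, 4·x, 5]].
At the point, J = [[-4.000, 8.000, 0.000], [10.000, -7.000, 4.000], [-8.000, 4.000, 5.000]] (det J = -452.000).
Solving J·Δ = −F gives Δ = (-0.243, 1.628, -1.292).
Then the next iterate is (x, y, z)₁ = (0.757, -0.372, 0.708).

(0.757, -0.372, 0.708)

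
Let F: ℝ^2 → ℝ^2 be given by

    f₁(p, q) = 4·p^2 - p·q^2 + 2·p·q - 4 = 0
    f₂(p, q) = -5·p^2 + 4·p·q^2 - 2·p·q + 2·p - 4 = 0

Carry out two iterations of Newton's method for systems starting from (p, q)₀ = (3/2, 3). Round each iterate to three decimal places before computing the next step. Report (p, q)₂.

At (3/2, 3): F = (0.500, 32.750).
Jacobian J = [[8·p - q^2 + 2·q, -2·p·q + 2·p], [-10·p + 4·q^2 - 2·q + 2, 8·p·q - 2·p]].
At the point, J = [[9.000, -6.000], [17.000, 33.000]] (det J = 399.000).
Solving J·Δ = −F gives Δ = (-0.534, -0.717).
Then the next iterate is (p, q)₁ = (0.966, 2.283).
Round to (0.966, 2.283) and repeat: F = (-0.89150, 8.99498), J = [[7.08191, -2.47876], [8.62236, 15.71102]].
Δ = (-0.063, -0.538), so (p, q)₂ = (0.903, 1.745).

(0.903, 1.745)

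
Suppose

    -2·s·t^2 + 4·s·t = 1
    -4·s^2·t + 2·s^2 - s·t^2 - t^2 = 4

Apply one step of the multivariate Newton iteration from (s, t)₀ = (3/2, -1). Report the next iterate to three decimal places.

At (3/2, -1): F = (-10.000, 7.000).
Jacobian J = [[-2·t^2 + 4·t, -4·s·t + 4·s], [-8·s·t + 4·s - t^2, -4·s^2 - 2·s·t - 2·t]].
At the point, J = [[-6.000, 12.000], [17.000, -4.000]] (det J = -180.000).
Solving J·Δ = −F gives Δ = (-0.244, 0.711).
Then the next iterate is (s, t)₁ = (1.256, -0.289).

(1.256, -0.289)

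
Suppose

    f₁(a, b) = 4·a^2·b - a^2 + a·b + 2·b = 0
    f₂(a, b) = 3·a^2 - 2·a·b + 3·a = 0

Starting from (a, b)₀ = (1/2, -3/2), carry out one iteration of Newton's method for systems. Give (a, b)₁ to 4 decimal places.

At (1/2, -3/2): F = (-5.5000, 3.7500).
Jacobian J = [[8·a·b - 2·a + b, 4·a^2 + a + 2], [6·a - 2·b + 3, -2·a]].
At the point, J = [[-8.5000, 3.5000], [9.0000, -1.0000]] (det J = -23.0000).
Solving J·Δ = −F gives Δ = (-0.3315, 0.7663).
Then the next iterate is (a, b)₁ = (0.1685, -0.7337).

(0.1685, -0.7337)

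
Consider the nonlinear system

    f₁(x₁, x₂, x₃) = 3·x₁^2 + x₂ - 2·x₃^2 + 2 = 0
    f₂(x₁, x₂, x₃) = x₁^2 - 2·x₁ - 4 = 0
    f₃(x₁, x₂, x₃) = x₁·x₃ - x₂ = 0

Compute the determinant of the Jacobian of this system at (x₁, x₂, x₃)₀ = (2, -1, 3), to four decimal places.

J = [[6·x₁, 1, -4·x₃], [2·x₁ - 2, 0, 0], [x₃, -1, x₁]].
At the point, J = [[12.0000, 1.0000, -12.0000], [2.0000, 0.0000, 0.0000], [3.0000, -1.0000, 2.0000]].
det J = 20.0000.

20.0000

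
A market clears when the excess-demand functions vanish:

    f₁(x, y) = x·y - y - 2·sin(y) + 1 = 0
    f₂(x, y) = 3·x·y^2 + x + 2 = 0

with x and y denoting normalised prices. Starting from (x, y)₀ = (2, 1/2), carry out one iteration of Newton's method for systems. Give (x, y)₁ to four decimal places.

(0.2876, 0.0828)

At (2, 1/2): F = (0.541149, 5.5000).
Jacobian J = [[y, x - 2·cos(y) - 1], [3·y^2 + 1, 6·x·y]].
At the point, J = [[0.5000, -0.755165], [1.7500, 6.0000]] (det J = 4.321539).
Solving J·Δ = −F gives Δ = (-1.7124, -0.4172).
Then the next iterate is (x, y)₁ = (0.2876, 0.0828).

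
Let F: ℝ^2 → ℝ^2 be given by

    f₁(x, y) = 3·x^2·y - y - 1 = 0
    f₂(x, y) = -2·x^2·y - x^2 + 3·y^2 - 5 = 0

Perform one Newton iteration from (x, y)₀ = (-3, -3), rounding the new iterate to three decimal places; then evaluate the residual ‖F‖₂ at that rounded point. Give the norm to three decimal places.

At (-3, -3): F = (-79.000, 67.000).
Jacobian J = [[6·x·y, 3·x^2 - 1], [-4·x·y - 2·x, -2·x^2 + 6·y]].
At the point, J = [[54.000, 26.000], [-30.000, -36.000]] (det J = -1164.000).
Solving J·Δ = −F gives Δ = (0.947, 1.072).
Then the next iterate is (x, y)₁ = (-2.053, -1.928).
Re-evaluating at (-2.053, -1.928): F = (-23.45046, 18.18905), so ‖F‖₂ = 29.678.

29.678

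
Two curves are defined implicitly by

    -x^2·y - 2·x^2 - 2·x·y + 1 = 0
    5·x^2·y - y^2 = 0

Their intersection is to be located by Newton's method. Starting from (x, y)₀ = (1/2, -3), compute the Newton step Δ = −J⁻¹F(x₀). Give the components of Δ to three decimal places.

(-0.465, 0.797)

At (1/2, -3): F = (4.250, -12.750).
Jacobian J = [[-2·x·y - 4·x - 2·y, -x^2 - 2·x], [10·x·y, 5·x^2 - 2·y]].
At the point, J = [[7.000, -1.250], [-15.000, 7.250]] (det J = 32.000).
Solving J·Δ = −F gives Δ = (-0.465, 0.797).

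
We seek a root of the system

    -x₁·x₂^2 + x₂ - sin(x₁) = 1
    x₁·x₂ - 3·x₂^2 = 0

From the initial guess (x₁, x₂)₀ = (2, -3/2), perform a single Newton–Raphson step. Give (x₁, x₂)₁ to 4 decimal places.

(0.0613, -0.8780)

At (2, -3/2): F = (-7.909297, -9.7500).
Jacobian J = [[-x₂^2 - cos(x₁), -2·x₁·x₂ + 1], [x₂, x₁ - 6·x₂]].
At the point, J = [[-1.833853, 7.0000], [-1.5000, 11.0000]] (det J = -9.672385).
Solving J·Δ = −F gives Δ = (-1.9387, 0.6220).
Then the next iterate is (x₁, x₂)₁ = (0.0613, -0.8780).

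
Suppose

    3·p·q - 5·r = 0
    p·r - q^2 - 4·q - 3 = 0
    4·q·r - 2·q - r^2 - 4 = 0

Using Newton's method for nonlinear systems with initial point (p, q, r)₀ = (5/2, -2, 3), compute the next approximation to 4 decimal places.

(0.5992, -0.2667, 1.8810)

At (5/2, -2, 3): F = (-30.0000, 8.5000, -33.0000).
Jacobian J = [[3·q, 3·p, -5], [r, -2·q - 4, p], [0, 4·r - 2, 4·q - 2·r]].
At the point, J = [[-6.0000, 7.5000, -5.0000], [3.0000, 0.0000, 2.5000], [0.0000, 10.0000, -14.0000]] (det J = 315.0000).
Solving J·Δ = −F gives Δ = (-1.9008, 1.7333, -1.1190).
Then the next iterate is (p, q, r)₁ = (0.5992, -0.2667, 1.8810).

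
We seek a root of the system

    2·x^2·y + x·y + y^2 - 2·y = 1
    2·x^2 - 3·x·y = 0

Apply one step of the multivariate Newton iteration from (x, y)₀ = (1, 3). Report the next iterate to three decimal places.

(2.600, -2.000)

At (1, 3): F = (11.000, -7.000).
Jacobian J = [[4·x·y + y, 2·x^2 + x + 2·y - 2], [4·x - 3·y, -3·x]].
At the point, J = [[15.000, 7.000], [-5.000, -3.000]] (det J = -10.000).
Solving J·Δ = −F gives Δ = (1.600, -5.000).
Then the next iterate is (x, y)₁ = (2.600, -2.000).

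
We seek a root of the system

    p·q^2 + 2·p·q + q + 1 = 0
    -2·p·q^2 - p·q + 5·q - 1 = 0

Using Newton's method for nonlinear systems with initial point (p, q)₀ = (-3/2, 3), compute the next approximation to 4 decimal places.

(-1.8462, 0.8462)

At (-3/2, 3): F = (-18.5000, 45.5000).
Jacobian J = [[q^2 + 2·q, 2·p·q + 2·p + 1], [-2·q^2 - q, -4·p·q - p + 5]].
At the point, J = [[15.0000, -11.0000], [-21.0000, 24.5000]] (det J = 136.5000).
Solving J·Δ = −F gives Δ = (-0.3462, -2.1538).
Then the next iterate is (p, q)₁ = (-1.8462, 0.8462).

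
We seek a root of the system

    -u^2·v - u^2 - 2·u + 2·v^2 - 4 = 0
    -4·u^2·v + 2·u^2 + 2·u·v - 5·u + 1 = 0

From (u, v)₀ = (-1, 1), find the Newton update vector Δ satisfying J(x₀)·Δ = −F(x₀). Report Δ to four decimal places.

(0.4000, 0.4000)

At (-1, 1): F = (-2.0000, 2.0000).
Jacobian J = [[-2·u·v - 2·u - 2, -u^2 + 4·v], [-8·u·v + 4·u + 2·v - 5, -4·u^2 + 2·u]].
At the point, J = [[2.0000, 3.0000], [1.0000, -6.0000]] (det J = -15.0000).
Solving J·Δ = −F gives Δ = (0.4000, 0.4000).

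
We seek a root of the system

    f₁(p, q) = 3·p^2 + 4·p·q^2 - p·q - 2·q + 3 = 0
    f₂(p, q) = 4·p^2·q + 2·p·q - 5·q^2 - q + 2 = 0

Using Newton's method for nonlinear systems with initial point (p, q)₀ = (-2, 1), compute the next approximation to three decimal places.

(-1.421, 1.112)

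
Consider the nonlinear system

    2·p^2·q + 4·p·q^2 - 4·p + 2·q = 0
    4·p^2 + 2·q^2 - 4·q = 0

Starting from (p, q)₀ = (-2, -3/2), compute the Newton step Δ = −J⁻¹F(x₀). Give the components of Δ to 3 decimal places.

(1.741, -0.135)

At (-2, -3/2): F = (-25.000, 26.500).
Jacobian J = [[4·p·q + 4·q^2 - 4, 2·p^2 + 8·p·q + 2], [8·p, 4·q - 4]].
At the point, J = [[17.000, 34.000], [-16.000, -10.000]] (det J = 374.000).
Solving J·Δ = −F gives Δ = (1.741, -0.135).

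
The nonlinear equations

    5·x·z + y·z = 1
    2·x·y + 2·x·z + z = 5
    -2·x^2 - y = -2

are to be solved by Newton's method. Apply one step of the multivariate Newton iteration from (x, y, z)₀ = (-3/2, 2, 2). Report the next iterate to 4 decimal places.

At (-3/2, 2, 2): F = (-12.0000, -15.0000, -4.5000).
Jacobian J = [[5·z, z, 5·x + y], [2·y + 2·z, 2·x, 2·x + 1], [-4·x, -1, 0]].
At the point, J = [[10.0000, 2.0000, -5.5000], [8.0000, -3.0000, -2.0000], [6.0000, -1.0000, 0.0000]] (det J = -99.0000).
Solving J·Δ = −F gives Δ = (0.3409, -2.4545, -2.4545).
Then the next iterate is (x, y, z)₁ = (-1.1591, -0.4545, -0.4545).

(-1.1591, -0.4545, -0.4545)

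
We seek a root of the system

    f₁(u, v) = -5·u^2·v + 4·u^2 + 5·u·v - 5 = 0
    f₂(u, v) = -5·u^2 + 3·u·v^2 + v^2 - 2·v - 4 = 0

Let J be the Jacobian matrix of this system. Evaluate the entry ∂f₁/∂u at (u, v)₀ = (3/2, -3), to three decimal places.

42.000

∂f₁/∂u = -10·u·v + 8·u + 5·v.
At (3/2, -3) this is 42.000.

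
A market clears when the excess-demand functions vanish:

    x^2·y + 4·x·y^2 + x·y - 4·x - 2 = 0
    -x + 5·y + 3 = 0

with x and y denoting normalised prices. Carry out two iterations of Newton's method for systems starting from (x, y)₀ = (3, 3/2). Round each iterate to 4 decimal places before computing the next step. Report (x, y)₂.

(5.9843, 0.5969)

At (3, 3/2): F = (31.0000, 7.5000).
Jacobian J = [[2·x·y + 4·y^2 + y - 4, x^2 + 8·x·y + x], [-1, 5]].
At the point, J = [[15.5000, 48.0000], [-1.0000, 5.0000]] (det J = 125.5000).
Solving J·Δ = −F gives Δ = (1.6335, -1.1733).
Then the next iterate is (x, y)₁ = (4.6335, 0.3267).
Round to (4.6335, 0.3267) and repeat: F = (-10.028021, 0.0000), J = [[-0.218840, 38.212938], [-1.0000, 5.0000]].
Δ = (1.3508, 0.2702), so (x, y)₂ = (5.9843, 0.5969).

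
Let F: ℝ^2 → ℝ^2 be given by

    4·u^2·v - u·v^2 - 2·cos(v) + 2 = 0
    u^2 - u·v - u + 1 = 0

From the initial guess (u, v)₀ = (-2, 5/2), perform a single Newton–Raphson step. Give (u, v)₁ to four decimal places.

At (-2, 5/2): F = (56.102287, 12.0000).
Jacobian J = [[8·u·v - v^2, 4·u^2 - 2·u·v + 2·sin(v)], [2·u - v - 1, -u]].
At the point, J = [[-46.2500, 27.196944], [-7.5000, 2.0000]] (det J = 111.477082).
Solving J·Δ = −F gives Δ = (1.9211, 1.2041).
Then the next iterate is (u, v)₁ = (-0.0789, 3.7041).

(-0.0789, 3.7041)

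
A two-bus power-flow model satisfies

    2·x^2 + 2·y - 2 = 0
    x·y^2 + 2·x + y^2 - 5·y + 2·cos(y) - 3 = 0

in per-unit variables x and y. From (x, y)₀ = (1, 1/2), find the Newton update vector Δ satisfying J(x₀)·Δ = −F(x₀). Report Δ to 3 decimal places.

(-0.072, -0.356)

At (1, 1/2): F = (1.000, -1.24483).
Jacobian J = [[4·x, 2], [y^2 + 2, 2·x·y + 2·y - 2·sin(y) - 5]].
At the point, J = [[4.000, 2.000], [2.250, -3.95885]] (det J = -20.33540).
Solving J·Δ = −F gives Δ = (-0.072, -0.356).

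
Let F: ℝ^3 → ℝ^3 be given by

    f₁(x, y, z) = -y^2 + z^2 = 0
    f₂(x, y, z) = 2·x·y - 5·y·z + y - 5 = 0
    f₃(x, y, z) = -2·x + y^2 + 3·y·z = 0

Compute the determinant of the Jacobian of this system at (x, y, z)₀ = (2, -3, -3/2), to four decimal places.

-768.0000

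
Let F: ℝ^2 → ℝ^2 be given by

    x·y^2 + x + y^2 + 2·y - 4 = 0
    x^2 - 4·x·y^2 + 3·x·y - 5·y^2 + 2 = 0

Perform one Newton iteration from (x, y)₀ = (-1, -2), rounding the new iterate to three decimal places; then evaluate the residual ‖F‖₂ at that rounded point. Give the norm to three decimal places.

6.953

At (-1, -2): F = (-9.000, 5.000).
Jacobian J = [[y^2 + 1, 2·x·y + 2·y + 2], [2·x - 4·y^2 + 3·y, -8·x·y + 3·x - 10·y]].
At the point, J = [[5.000, 2.000], [-24.000, 1.000]] (det J = 53.000).
Solving J·Δ = −F gives Δ = (0.358, 3.604).
Then the next iterate is (x, y)₁ = (-0.642, 1.604).
Re-evaluating at (-0.642, 1.604): F = (-0.51293, -6.93423), so ‖F‖₂ = 6.953.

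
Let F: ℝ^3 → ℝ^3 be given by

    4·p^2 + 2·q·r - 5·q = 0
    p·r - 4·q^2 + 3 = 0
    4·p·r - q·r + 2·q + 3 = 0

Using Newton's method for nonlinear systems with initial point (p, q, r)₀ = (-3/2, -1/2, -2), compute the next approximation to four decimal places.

At (-3/2, -1/2, -2): F = (13.5000, 5.0000, 13.0000).
Jacobian J = [[8·p, 2·r - 5, 2·q], [r, -8·q, p], [4·r, -r + 2, 4·p - q]].
At the point, J = [[-12.0000, -9.0000, -1.0000], [-2.0000, 4.0000, -1.5000], [-8.0000, 4.0000, -5.5000]] (det J = 159.0000).
Solving J·Δ = −F gives Δ = (1.6101, -0.6006, -0.4151).
Then the next iterate is (p, q, r)₁ = (0.1101, -1.1006, -2.4151).

(0.1101, -1.1006, -2.4151)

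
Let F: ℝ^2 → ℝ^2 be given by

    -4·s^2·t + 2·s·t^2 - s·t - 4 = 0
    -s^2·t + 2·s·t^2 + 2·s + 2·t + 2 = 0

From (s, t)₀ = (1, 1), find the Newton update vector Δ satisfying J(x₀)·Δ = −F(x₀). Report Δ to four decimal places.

(-0.8485, -1.0606)

At (1, 1): F = (-7.0000, 7.0000).
Jacobian J = [[-8·s·t + 2·t^2 - t, -4·s^2 + 4·s·t - s], [-2·s·t + 2·t^2 + 2, -s^2 + 4·s·t + 2]].
At the point, J = [[-7.0000, -1.0000], [2.0000, 5.0000]] (det J = -33.0000).
Solving J·Δ = −F gives Δ = (-0.8485, -1.0606).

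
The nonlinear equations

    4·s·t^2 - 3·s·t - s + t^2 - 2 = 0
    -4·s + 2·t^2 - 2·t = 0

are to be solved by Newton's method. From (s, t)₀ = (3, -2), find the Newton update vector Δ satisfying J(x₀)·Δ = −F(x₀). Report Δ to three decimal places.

At (3, -2): F = (65.000, 0.000).
Jacobian J = [[4·t^2 - 3·t - 1, 8·s·t - 3·s + 2·t], [-4, 4·t - 2]].
At the point, J = [[21.000, -61.000], [-4.000, -10.000]] (det J = -454.000).
Solving J·Δ = −F gives Δ = (-1.432, 0.573).

(-1.432, 0.573)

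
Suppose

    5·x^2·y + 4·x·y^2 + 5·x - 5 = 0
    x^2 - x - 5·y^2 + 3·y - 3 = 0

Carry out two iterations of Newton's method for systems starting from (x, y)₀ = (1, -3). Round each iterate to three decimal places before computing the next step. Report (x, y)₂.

(1.444, -0.362)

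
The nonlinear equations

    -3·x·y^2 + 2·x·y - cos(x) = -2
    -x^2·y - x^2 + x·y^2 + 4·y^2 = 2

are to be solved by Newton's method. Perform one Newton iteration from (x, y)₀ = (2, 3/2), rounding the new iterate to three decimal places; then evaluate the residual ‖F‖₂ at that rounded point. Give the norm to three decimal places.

1.161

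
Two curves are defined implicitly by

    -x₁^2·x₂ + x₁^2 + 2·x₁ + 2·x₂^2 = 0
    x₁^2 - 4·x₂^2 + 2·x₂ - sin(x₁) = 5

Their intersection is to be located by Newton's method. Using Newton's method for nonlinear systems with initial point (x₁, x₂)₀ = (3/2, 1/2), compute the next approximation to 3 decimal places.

(-0.125, -3.754)

At (3/2, 1/2): F = (4.625, -3.74749).
Jacobian J = [[-2·x₁·x₂ + 2·x₁ + 2, -x₁^2 + 4·x₂], [2·x₁ - cos(x₁), -8·x₂ + 2]].
At the point, J = [[3.500, -0.250], [2.92926, -2.000]] (det J = -6.26768).
Solving J·Δ = −F gives Δ = (-1.625, -4.254).
Then the next iterate is (x₁, x₂)₁ = (-0.125, -3.754).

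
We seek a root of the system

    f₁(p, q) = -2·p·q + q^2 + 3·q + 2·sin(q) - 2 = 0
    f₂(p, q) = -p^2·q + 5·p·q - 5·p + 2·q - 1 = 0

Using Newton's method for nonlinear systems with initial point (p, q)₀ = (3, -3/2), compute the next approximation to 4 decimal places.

At (3, -3/2): F = (2.755010, -28.0000).
Jacobian J = [[-2·q, -2·p + 2·q + 2·cos(q) + 3], [-2·p·q + 5·q - 5, -p^2 + 5·p + 2]].
At the point, J = [[3.0000, -5.858526], [-3.5000, 8.0000]] (det J = 3.495160).
Solving J·Δ = −F gives Δ = (40.6272, 21.2744).
Then the next iterate is (p, q)₁ = (43.6272, 19.7744).

(43.6272, 19.7744)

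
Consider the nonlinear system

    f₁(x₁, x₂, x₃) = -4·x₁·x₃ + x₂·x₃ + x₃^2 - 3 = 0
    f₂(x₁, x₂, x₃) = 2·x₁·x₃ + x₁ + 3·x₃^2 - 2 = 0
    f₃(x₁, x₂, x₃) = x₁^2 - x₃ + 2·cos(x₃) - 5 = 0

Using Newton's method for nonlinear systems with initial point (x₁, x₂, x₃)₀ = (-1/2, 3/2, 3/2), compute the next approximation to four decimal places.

At (-1/2, 3/2, 3/2): F = (4.5000, 2.7500, -6.108526).
Jacobian J = [[-4·x₃, x₃, -4·x₁ + x₂ + 2·x₃], [2·x₃ + 1, 0, 2·x₁ + 6·x₃], [2·x₁, 0, -2·sin(x₃) - 1]].
At the point, J = [[-6.0000, 1.5000, 6.5000], [4.0000, 0.0000, 8.0000], [-1.0000, 0.0000, -2.994990]] (det J = 5.969940).
Solving J·Δ = −F gives Δ = (10.2091, 61.4460, -5.4483).
Then the next iterate is (x₁, x₂, x₃)₁ = (9.7091, 62.9460, -3.9483).

(9.7091, 62.9460, -3.9483)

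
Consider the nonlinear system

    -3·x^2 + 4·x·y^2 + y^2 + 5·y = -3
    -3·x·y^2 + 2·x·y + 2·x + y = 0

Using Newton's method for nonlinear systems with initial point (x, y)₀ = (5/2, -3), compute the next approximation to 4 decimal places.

(0.7564, -2.4814)

At (5/2, -3): F = (68.2500, -80.5000).
Jacobian J = [[-6·x + 4·y^2, 8·x·y + 2·y + 5], [-3·y^2 + 2·y + 2, -6·x·y + 2·x + 1]].
At the point, J = [[21.0000, -61.0000], [-31.0000, 51.0000]] (det J = -820.0000).
Solving J·Δ = −F gives Δ = (-1.7436, 0.5186).
Then the next iterate is (x, y)₁ = (0.7564, -2.4814).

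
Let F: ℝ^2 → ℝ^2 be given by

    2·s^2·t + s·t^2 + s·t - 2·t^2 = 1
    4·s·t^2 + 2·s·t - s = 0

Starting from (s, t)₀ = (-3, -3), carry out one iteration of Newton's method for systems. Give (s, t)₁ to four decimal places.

(-1.5746, -2.3081)

At (-3, -3): F = (-91.0000, -87.0000).
Jacobian J = [[4·s·t + t^2 + t, 2·s^2 + 2·s·t + s - 4·t], [4·t^2 + 2·t - 1, 8·s·t + 2·s]].
At the point, J = [[42.0000, 45.0000], [29.0000, 66.0000]] (det J = 1467.0000).
Solving J·Δ = −F gives Δ = (1.4254, 0.6919).
Then the next iterate is (s, t)₁ = (-1.5746, -2.3081).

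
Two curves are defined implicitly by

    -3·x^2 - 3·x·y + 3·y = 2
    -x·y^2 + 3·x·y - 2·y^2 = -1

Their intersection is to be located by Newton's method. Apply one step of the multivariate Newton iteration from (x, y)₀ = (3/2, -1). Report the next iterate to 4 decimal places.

(0.2483, -0.8267)

At (3/2, -1): F = (-7.2500, -7.0000).
Jacobian J = [[-6·x - 3·y, -3·x + 3], [-y^2 + 3·y, -2·x·y + 3·x - 4·y]].
At the point, J = [[-6.0000, -1.5000], [-4.0000, 11.5000]] (det J = -75.0000).
Solving J·Δ = −F gives Δ = (-1.2517, 0.1733).
Then the next iterate is (x, y)₁ = (0.2483, -0.8267).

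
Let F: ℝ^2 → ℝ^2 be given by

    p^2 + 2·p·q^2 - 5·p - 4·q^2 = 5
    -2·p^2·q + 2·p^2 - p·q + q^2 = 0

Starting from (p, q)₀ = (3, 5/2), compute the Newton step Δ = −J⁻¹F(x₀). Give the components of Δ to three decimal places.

At (3, 5/2): F = (1.500, -28.250).
Jacobian J = [[2·p + 2·q^2 - 5, 4·p·q - 8·q], [-4·p·q + 4·p - q, -2·p^2 - p + 2·q]].
At the point, J = [[13.500, 10.000], [-20.500, -16.000]] (det J = -11.000).
Solving J·Δ = −F gives Δ = (23.500, -31.875).

(23.500, -31.875)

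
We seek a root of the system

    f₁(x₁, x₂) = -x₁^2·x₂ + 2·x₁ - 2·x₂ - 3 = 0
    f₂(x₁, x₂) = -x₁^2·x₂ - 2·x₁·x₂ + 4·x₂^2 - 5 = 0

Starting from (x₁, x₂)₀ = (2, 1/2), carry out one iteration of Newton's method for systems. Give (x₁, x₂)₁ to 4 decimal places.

At (2, 1/2): F = (-2.0000, -8.0000).
Jacobian J = [[-2·x₁·x₂ + 2, -x₁^2 - 2], [-2·x₁·x₂ - 2·x₂, -x₁^2 - 2·x₁ + 8·x₂]].
At the point, J = [[0.0000, -6.0000], [-3.0000, -4.0000]] (det J = -18.0000).
Solving J·Δ = −F gives Δ = (-2.2222, -0.3333).
Then the next iterate is (x₁, x₂)₁ = (-0.2222, 0.1667).

(-0.2222, 0.1667)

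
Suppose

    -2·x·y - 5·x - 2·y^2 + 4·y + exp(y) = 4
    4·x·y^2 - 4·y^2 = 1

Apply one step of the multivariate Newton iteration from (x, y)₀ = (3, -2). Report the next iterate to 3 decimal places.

(11.184, 3.061)

At (3, -2): F = (-22.86466, 31.000).
Jacobian J = [[-2·y - 5, -2·x - 4·y + exp(y) + 4], [4·y^2, 8·x·y - 8·y]].
At the point, J = [[-1.000, 6.13534], [16.000, -32.000]] (det J = -66.16536).
Solving J·Δ = −F gives Δ = (8.184, 5.061).
Then the next iterate is (x, y)₁ = (11.184, 3.061).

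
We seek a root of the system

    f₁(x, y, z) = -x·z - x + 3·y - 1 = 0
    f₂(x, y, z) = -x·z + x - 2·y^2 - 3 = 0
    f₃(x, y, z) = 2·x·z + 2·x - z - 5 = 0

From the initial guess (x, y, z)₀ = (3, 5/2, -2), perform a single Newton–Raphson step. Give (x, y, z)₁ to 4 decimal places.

At (3, 5/2, -2): F = (9.5000, -6.5000, -9.0000).
Jacobian J = [[-z - 1, 3, -x], [-z + 1, -4·y, -x], [2·z + 2, 0, 2·x - 1]].
At the point, J = [[1.0000, 3.0000, -3.0000], [3.0000, -10.0000, -3.0000], [-2.0000, 0.0000, 5.0000]] (det J = -17.0000).
Solving J·Δ = −F gives Δ = (-1.5588, -1.4706, 1.1765).
Then the next iterate is (x, y, z)₁ = (1.4412, 1.0294, -0.8235).

(1.4412, 1.0294, -0.8235)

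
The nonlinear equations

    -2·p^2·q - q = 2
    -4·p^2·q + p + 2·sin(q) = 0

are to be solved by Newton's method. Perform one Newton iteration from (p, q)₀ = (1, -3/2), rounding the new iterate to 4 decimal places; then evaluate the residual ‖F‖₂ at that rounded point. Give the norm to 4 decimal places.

1.1840

At (1, -3/2): F = (2.5000, 5.005010).
Jacobian J = [[-4·p·q, -2·p^2 - 1], [-8·p·q + 1, -4·p^2 + 2·cos(q)]].
At the point, J = [[6.0000, -3.0000], [13.0000, -3.858526]] (det J = 15.848846).
Solving J·Δ = −F gives Δ = (-0.3387, 0.1558).
Then the next iterate is (p, q)₁ = (0.6613, -1.3442).
Re-evaluating at (0.6613, -1.3442): F = (0.519885, 1.063796), so ‖F‖₂ = 1.1840.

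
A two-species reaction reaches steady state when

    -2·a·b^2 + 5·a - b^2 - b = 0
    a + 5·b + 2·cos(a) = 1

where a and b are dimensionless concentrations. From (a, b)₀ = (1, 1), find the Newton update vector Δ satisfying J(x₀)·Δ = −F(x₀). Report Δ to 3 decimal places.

(-4.654, -1.852)

At (1, 1): F = (1.000, 6.08060).
Jacobian J = [[-2·b^2 + 5, -4·a·b - 2·b - 1], [-2·sin(a) + 1, 5]].
At the point, J = [[3.000, -7.000], [-0.68294, 5.000]] (det J = 10.21941).
Solving J·Δ = −F gives Δ = (-4.654, -1.852).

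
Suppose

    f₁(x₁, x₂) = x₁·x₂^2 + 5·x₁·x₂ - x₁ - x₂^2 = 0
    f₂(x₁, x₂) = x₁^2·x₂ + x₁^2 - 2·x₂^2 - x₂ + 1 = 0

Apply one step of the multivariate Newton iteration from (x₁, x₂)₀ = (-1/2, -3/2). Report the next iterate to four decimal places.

(-0.2384, -1.1201)

At (-1/2, -3/2): F = (0.8750, -2.1250).
Jacobian J = [[x₂^2 + 5·x₂ - 1, 2·x₁·x₂ + 5·x₁ - 2·x₂], [2·x₁·x₂ + 2·x₁, x₁^2 - 4·x₂ - 1]].
At the point, J = [[-6.2500, 2.0000], [0.5000, 5.2500]] (det J = -33.8125).
Solving J·Δ = −F gives Δ = (0.2616, 0.3799).
Then the next iterate is (x₁, x₂)₁ = (-0.2384, -1.1201).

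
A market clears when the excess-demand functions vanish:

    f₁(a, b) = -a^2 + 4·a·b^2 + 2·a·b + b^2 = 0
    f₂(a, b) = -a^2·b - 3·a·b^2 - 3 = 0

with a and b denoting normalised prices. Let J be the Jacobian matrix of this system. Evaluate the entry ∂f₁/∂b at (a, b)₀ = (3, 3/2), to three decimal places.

∂f₁/∂b = 8·a·b + 2·a + 2·b.
At (3, 3/2) this is 45.000.

45.000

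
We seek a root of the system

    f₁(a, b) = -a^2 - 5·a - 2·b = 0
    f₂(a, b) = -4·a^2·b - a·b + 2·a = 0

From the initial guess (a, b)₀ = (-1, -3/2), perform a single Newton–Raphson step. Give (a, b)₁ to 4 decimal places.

(-3.0000, 5.0000)

At (-1, -3/2): F = (7.0000, 2.5000).
Jacobian J = [[-2·a - 5, -2], [-8·a·b - b + 2, -4·a^2 - a]].
At the point, J = [[-3.0000, -2.0000], [-8.5000, -3.0000]] (det J = -8.0000).
Solving J·Δ = −F gives Δ = (-2.0000, 6.5000).
Then the next iterate is (a, b)₁ = (-3.0000, 5.0000).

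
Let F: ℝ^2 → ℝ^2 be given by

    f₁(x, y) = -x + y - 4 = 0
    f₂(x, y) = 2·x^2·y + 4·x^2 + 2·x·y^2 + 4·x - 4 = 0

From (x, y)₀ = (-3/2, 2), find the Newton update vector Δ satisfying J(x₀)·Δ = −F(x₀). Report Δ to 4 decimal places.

At (-3/2, 2): F = (-0.5000, -4.0000).
Jacobian J = [[-1, 1], [4·x·y + 8·x + 2·y^2 + 4, 2·x^2 + 4·x·y]].
At the point, J = [[-1.0000, 1.0000], [-12.0000, -7.5000]] (det J = 19.5000).
Solving J·Δ = −F gives Δ = (-0.3974, 0.1026).

(-0.3974, 0.1026)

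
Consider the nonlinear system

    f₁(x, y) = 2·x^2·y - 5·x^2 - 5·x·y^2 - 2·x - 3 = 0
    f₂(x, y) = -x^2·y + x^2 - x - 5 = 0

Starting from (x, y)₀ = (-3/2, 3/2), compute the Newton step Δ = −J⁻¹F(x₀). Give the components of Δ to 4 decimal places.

(-34.5000, -9.7222)

At (-3/2, 3/2): F = (12.3750, -4.6250).
Jacobian J = [[4·x·y - 10·x - 5·y^2 - 2, 2·x^2 - 10·x·y], [-2·x·y + 2·x - 1, -x^2]].
At the point, J = [[-7.2500, 27.0000], [0.5000, -2.2500]] (det J = 2.8125).
Solving J·Δ = −F gives Δ = (-34.5000, -9.7222).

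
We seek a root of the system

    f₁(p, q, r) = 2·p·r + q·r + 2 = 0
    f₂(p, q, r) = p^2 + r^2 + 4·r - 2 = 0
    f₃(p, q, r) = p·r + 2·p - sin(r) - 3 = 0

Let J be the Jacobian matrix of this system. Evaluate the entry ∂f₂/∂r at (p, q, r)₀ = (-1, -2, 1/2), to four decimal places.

5.0000

∂f₂/∂r = 2·r + 4.
At (-1, -2, 1/2) this is 5.0000.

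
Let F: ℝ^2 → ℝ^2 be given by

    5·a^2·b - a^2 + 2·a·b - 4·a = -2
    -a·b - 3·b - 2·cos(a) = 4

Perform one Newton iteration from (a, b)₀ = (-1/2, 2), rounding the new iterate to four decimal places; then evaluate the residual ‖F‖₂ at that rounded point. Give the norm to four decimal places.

At (-1/2, 2): F = (4.2500, -10.755165).
Jacobian J = [[10·a·b - 2·a + 2·b - 4, 5·a^2 + 2·a], [-b + 2·sin(a), -a - 3]].
At the point, J = [[-9.0000, 0.2500], [-2.958851, -2.5000]] (det J = 23.239713).
Solving J·Δ = −F gives Δ = (0.3415, -4.7062).
Then the next iterate is (a, b)₁ = (-0.1585, -2.7062).
Re-evaluating at (-0.1585, -2.7062): F = (3.126814, 1.714737), so ‖F‖₂ = 3.5661.

3.5661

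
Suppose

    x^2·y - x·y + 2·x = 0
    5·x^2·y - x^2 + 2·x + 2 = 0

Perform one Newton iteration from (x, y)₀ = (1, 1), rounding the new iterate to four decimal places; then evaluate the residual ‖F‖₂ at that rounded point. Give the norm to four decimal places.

At (1, 1): F = (2.0000, 8.0000).
Jacobian J = [[2·x·y - y + 2, x^2 - x], [10·x·y - 2·x + 2, 5·x^2]].
At the point, J = [[3.0000, 0.0000], [10.0000, 5.0000]] (det J = 15.0000).
Solving J·Δ = −F gives Δ = (-0.6667, -0.2667).
Then the next iterate is (x, y)₁ = (0.3333, 0.7333).
Re-evaluating at (0.3333, 0.7333): F = (0.503653, 2.962819), so ‖F‖₂ = 3.0053.

3.0053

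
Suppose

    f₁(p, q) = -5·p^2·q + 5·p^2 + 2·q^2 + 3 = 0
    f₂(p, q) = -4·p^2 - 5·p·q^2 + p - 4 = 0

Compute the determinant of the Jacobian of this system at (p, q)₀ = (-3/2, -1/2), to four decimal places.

J = [[-10·p·q + 10·p, -5·p^2 + 4·q], [-8·p - 5·q^2 + 1, -10·p·q]].
At the point, J = [[-22.5000, -13.2500], [11.7500, -7.5000]].
det J = 324.4375.

324.4375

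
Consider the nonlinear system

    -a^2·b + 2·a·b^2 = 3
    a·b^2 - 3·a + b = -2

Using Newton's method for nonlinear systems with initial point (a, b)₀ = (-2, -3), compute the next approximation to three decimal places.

(-4.167, -1.000)

At (-2, -3): F = (-27.000, -13.000).
Jacobian J = [[-2·a·b + 2·b^2, -a^2 + 4·a·b], [b^2 - 3, 2·a·b + 1]].
At the point, J = [[6.000, 20.000], [6.000, 13.000]] (det J = -42.000).
Solving J·Δ = −F gives Δ = (-2.167, 2.000).
Then the next iterate is (a, b)₁ = (-4.167, -1.000).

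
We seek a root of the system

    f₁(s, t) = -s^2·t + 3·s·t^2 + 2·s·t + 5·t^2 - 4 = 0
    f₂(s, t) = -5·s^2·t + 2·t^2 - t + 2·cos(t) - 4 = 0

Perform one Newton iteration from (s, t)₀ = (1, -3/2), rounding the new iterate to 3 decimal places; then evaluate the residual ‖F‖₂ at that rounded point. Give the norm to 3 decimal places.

3.828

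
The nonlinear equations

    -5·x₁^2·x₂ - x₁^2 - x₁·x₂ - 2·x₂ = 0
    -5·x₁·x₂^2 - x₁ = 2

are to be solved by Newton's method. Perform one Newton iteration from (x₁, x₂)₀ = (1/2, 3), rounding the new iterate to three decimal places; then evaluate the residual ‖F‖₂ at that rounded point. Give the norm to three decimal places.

At (1/2, 3): F = (-11.500, -25.000).
Jacobian J = [[-10·x₁·x₂ - 2·x₁ - x₂, -5·x₁^2 - x₁ - 2], [-5·x₂^2 - 1, -10·x₁·x₂]].
At the point, J = [[-19.000, -3.750], [-46.000, -15.000]] (det J = 112.500).
Solving J·Δ = −F gives Δ = (-0.700, 0.480).
Then the next iterate is (x₁, x₂)₁ = (-0.200, 3.480).
Re-evaluating at (-0.200, 3.480): F = (-7.000, 10.31040), so ‖F‖₂ = 12.462.

12.462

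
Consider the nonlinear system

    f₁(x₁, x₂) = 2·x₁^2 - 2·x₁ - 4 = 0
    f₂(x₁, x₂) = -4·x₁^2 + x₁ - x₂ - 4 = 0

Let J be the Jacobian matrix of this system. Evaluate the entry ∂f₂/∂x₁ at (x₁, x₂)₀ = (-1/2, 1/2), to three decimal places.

5.000

∂f₂/∂x₁ = -8·x₁ + 1.
At (-1/2, 1/2) this is 5.000.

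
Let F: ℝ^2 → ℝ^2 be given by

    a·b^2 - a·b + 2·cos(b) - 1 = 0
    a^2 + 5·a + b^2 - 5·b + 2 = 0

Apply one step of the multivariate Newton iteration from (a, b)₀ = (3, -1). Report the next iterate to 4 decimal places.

(0.1185, -0.9566)

At (3, -1): F = (6.080605, 32.0000).
Jacobian J = [[b^2 - b, 2·a·b - a - 2·sin(b)], [2·a + 5, 2·b - 5]].
At the point, J = [[2.0000, -7.317058], [11.0000, -7.0000]] (det J = 66.487638).
Solving J·Δ = −F gives Δ = (-2.8815, 0.0434).
Then the next iterate is (a, b)₁ = (0.1185, -0.9566).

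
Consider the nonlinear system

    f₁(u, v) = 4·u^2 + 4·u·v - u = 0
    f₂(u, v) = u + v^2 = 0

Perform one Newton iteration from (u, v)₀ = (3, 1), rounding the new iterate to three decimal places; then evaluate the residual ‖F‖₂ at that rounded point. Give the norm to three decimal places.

10.250

At (3, 1): F = (45.000, 4.000).
Jacobian J = [[8·u + 4·v - 1, 4·u], [1, 2·v]].
At the point, J = [[27.000, 12.000], [1.000, 2.000]] (det J = 42.000).
Solving J·Δ = −F gives Δ = (-1.000, -1.500).
Then the next iterate is (u, v)₁ = (2.000, -0.500).
Re-evaluating at (2.000, -0.500): F = (10.000, 2.250), so ‖F‖₂ = 10.250.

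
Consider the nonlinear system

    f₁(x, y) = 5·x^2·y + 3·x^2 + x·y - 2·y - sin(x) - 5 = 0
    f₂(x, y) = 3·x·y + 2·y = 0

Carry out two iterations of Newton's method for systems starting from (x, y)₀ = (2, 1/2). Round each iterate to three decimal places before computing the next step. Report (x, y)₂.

(1.454, 0.006)

At (2, 1/2): F = (16.09070, 4.000).
Jacobian J = [[10·x·y + 6·x + y - cos(x), 5·x^2 + x - 2], [3·y, 3·x + 2]].
At the point, J = [[22.91615, 20.000], [1.500, 8.000]] (det J = 153.32917).
Solving J·Δ = −F gives Δ = (-0.318, -0.440).
Then the next iterate is (x, y)₁ = (1.682, 0.060).
Round to (1.682, 0.060) and repeat: F = (3.32321, 0.42276), J = [[11.27217, 13.82762], [0.180, 7.046]].
Δ = (-0.228, -0.054), so (x, y)₂ = (1.454, 0.006).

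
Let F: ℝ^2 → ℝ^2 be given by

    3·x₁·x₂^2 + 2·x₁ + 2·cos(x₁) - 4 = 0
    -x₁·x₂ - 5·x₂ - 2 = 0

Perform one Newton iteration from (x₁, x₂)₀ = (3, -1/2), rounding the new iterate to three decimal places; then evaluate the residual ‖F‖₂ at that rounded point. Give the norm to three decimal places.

0.566

At (3, -1/2): F = (2.27002, 2.000).
Jacobian J = [[3·x₂^2 - 2·sin(x₁) + 2, 6·x₁·x₂], [-x₂, -x₁ - 5]].
At the point, J = [[2.46776, -9.000], [0.500, -8.000]] (det J = -15.24208).
Solving J·Δ = −F gives Δ = (-0.011, 0.249).
Then the next iterate is (x₁, x₂)₁ = (2.989, -0.251).
Re-evaluating at (2.989, -0.251): F = (0.56617, 0.00524), so ‖F‖₂ = 0.566.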